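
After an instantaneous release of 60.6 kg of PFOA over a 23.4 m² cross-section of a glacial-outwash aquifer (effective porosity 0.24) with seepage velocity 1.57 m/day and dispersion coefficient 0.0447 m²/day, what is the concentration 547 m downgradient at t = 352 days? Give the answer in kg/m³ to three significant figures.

0.463 kg/m³

For an instantaneous plane source, C(x,t) = M/(n_e·A·√(4πDt)) · exp(−(x−vt)²/(4Dt)), with n_e·A the pore (flow) area.
Plume center vt = 1.57 × 352 = 552.64 m, so the well at 547 m is 5.64 m upgradient of the peak.
√(4πDt) = 14.06 m, giving peak height M/(n_e·A·√(4πDt)) = 60.6/(0.24 × 23.4 × 14.06) = 0.7675 kg/m³.
(x−vt)²/(4Dt) = (-5.64)²/(4 × 0.0447 × 352) = 0.5054; exp(−0.5054) = 0.6033.
C = 0.7675 × 0.6033 = 0.463 kg/m³.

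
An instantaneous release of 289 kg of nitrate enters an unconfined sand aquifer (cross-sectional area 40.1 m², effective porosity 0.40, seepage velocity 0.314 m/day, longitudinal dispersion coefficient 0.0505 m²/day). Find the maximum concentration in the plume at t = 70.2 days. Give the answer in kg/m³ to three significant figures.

2.70 kg/m³

The peak of an instantaneous 1D plume sits at x = vt; there the Gaussian factor is 1 and C_max = M/(n_e·A·√(4πDt)), where n_e·A is the pore area the mass is dissolved in.
√(4πDt) = √(4π × 0.0505 × 70.2) = 6.675 m, so C_max = 289/(0.40 × 40.1 × 6.675) = 2.70 kg/m³.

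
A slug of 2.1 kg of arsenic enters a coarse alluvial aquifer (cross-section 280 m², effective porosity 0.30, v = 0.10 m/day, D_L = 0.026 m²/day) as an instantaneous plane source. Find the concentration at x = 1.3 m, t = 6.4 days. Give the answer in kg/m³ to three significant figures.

For an instantaneous plane source, C(x,t) = M/(n_e·A·√(4πDt)) · exp(−(x−vt)²/(4Dt)), with n_e·A the pore (flow) area.
Plume center vt = 0.10 × 6.4 = 0.64 m, so the well at 1.3 m is 0.66 m downgradient of the peak.
√(4πDt) = 1.446 m, giving peak height M/(n_e·A·√(4πDt)) = 2.1/(0.30 × 280 × 1.446) = 0.01729 kg/m³.
(x−vt)²/(4Dt) = (0.66)²/(4 × 0.026 × 6.4) = 0.6544; exp(−0.6544) = 0.5198.
C = 0.01729 × 0.5198 = 0.00899 kg/m³.

0.00899 kg/m³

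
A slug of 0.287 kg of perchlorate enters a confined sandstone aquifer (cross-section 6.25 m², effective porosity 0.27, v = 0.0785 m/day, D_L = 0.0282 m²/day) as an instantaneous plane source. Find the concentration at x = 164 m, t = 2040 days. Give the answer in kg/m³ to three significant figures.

For an instantaneous plane source, C(x,t) = M/(n_e·A·√(4πDt)) · exp(−(x−vt)²/(4Dt)), with n_e·A the pore (flow) area.
Plume center vt = 0.0785 × 2040 = 160.14 m, so the well at 164 m is 3.86 m downgradient of the peak.
√(4πDt) = 26.89 m, giving peak height M/(n_e·A·√(4πDt)) = 0.287/(0.27 × 6.25 × 26.89) = 0.006325 kg/m³.
(x−vt)²/(4Dt) = (3.86)²/(4 × 0.0282 × 2040) = 0.06475; exp(−0.06475) = 0.9373.
C = 0.006325 × 0.9373 = 0.00593 kg/m³.

0.00593 kg/m³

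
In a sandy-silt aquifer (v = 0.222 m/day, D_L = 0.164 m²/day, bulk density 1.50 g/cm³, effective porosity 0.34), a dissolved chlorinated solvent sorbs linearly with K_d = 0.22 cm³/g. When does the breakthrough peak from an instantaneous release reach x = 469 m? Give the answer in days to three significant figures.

4160 days

Retardation factor R = 1 + ρ_b·K_d/n = 1 + 1.50 × 0.22/0.34 = 1.971.
Sorption retards both mechanisms: v_R = v/R = 0.1126 m/day, D_R = D/R = 0.08321 m²/day.
Peak time from v_R²t² + 2D_R t − x² = 0: t = (√(D_R² + v_R²x²) − D_R)/v_R².
√(D_R² + v_R²x²) = √(0.08321² + 0.1126² × 469²) = 52.81; v_R² = 0.01268.
t = (52.81 − 0.08321)/0.01268 = 4160 days.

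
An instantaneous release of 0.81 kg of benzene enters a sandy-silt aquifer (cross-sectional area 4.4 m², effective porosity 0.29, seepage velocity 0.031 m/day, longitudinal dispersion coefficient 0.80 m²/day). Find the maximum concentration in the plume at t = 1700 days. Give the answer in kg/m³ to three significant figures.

The peak of an instantaneous 1D plume sits at x = vt; there the Gaussian factor is 1 and C_max = M/(n_e·A·√(4πDt)), where n_e·A is the pore area the mass is dissolved in.
√(4πDt) = √(4π × 0.80 × 1700) = 130.7 m, so C_max = 0.81/(0.29 × 4.4 × 130.7) = 0.00486 kg/m³.

0.00486 kg/m³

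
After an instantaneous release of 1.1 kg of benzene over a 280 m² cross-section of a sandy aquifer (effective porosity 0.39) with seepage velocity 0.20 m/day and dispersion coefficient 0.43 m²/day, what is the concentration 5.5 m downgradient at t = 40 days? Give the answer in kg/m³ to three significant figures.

0.000626 kg/m³

For an instantaneous plane source, C(x,t) = M/(n_e·A·√(4πDt)) · exp(−(x−vt)²/(4Dt)), with n_e·A the pore (flow) area.
Plume center vt = 0.20 × 40 = 8 m, so the well at 5.5 m is 2.5 m upgradient of the peak.
√(4πDt) = 14.70 m, giving peak height M/(n_e·A·√(4πDt)) = 1.1/(0.39 × 280 × 14.70) = 0.0006853 kg/m³.
(x−vt)²/(4Dt) = (-2.5)²/(4 × 0.43 × 40) = 0.09084; exp(−0.09084) = 0.9132.
C = 0.0006853 × 0.9132 = 0.000626 kg/m³.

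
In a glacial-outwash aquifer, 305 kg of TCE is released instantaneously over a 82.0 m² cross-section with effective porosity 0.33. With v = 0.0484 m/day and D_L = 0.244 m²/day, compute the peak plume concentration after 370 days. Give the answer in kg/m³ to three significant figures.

The peak of an instantaneous 1D plume sits at x = vt; there the Gaussian factor is 1 and C_max = M/(n_e·A·√(4πDt)), where n_e·A is the pore area the mass is dissolved in.
√(4πDt) = √(4π × 0.244 × 370) = 33.68 m, so C_max = 305/(0.33 × 82.0 × 33.68) = 0.335 kg/m³.

0.335 kg/m³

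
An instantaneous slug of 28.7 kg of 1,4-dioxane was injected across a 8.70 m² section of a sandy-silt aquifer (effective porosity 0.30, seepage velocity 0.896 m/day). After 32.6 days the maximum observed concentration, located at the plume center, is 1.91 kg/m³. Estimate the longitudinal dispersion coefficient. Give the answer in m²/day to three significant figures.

At the plume center C_max = M/(n_e·A·√(4πDt)), so D = M²/(4πt·(n_e·A·C_max)²).
n_e·A·C_max = 0.30 × 8.70 × 1.91 = 4.985 kg/m.
D = 28.7²/(4π × 32.6 × 4.985²) = 0.0809 m²/day.

0.0809 m²/day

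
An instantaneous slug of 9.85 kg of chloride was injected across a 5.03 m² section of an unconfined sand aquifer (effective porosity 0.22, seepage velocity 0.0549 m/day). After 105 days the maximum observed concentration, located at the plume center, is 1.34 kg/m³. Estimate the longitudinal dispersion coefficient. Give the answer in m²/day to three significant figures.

0.0334 m²/day

At the plume center C_max = M/(n_e·A·√(4πDt)), so D = M²/(4πt·(n_e·A·C_max)²).
n_e·A·C_max = 0.22 × 5.03 × 1.34 = 1.483 kg/m.
D = 9.85²/(4π × 105 × 1.483²) = 0.0334 m²/day.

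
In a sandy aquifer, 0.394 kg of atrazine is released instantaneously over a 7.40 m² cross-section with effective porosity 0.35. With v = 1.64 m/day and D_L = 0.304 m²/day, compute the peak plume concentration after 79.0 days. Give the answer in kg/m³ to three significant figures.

The peak of an instantaneous 1D plume sits at x = vt; there the Gaussian factor is 1 and C_max = M/(n_e·A·√(4πDt)), where n_e·A is the pore area the mass is dissolved in.
√(4πDt) = √(4π × 0.304 × 79.0) = 17.37 m, so C_max = 0.394/(0.35 × 7.40 × 17.37) = 0.00876 kg/m³.

0.00876 kg/m³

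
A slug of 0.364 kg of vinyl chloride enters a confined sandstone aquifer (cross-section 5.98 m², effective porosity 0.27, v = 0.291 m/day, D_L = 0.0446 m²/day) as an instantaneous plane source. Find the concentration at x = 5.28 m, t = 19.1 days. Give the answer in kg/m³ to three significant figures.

For an instantaneous plane source, C(x,t) = M/(n_e·A·√(4πDt)) · exp(−(x−vt)²/(4Dt)), with n_e·A the pore (flow) area.
Plume center vt = 0.291 × 19.1 = 5.5581 m, so the well at 5.28 m is 0.2781 m upgradient of the peak.
√(4πDt) = 3.272 m, giving peak height M/(n_e·A·√(4πDt)) = 0.364/(0.27 × 5.98 × 3.272) = 0.06890 kg/m³.
(x−vt)²/(4Dt) = (-0.2781)²/(4 × 0.0446 × 19.1) = 0.02270; exp(−0.02270) = 0.9776.
C = 0.06890 × 0.9776 = 0.0674 kg/m³.

0.0674 kg/m³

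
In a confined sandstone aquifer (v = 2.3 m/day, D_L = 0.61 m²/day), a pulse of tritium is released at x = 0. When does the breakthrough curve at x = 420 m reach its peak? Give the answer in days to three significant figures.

For the 1D instantaneous-source solution, setting ∂C/∂t = 0 at fixed x gives v²t² + 2Dt − x² = 0, so t = (√(D² + v²x²) − D)/v².
√(D² + v²x²) = √(0.61² + 2.3² × 420²) = 966.0; v² = 5.29.
t = (966.0 − 0.61)/5.29 = 182 days (vs. the pure-advection estimate x/v = 183 d).

182 days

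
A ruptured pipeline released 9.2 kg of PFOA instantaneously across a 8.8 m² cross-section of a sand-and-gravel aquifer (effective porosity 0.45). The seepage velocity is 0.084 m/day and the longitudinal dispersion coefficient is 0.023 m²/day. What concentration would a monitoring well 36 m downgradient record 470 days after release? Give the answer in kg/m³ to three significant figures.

For an instantaneous plane source, C(x,t) = M/(n_e·A·√(4πDt)) · exp(−(x−vt)²/(4Dt)), with n_e·A the pore (flow) area.
Plume center vt = 0.084 × 470 = 39.48 m, so the well at 36 m is 3.48 m upgradient of the peak.
√(4πDt) = 11.66 m, giving peak height M/(n_e·A·√(4πDt)) = 9.2/(0.45 × 8.8 × 11.66) = 0.1992 kg/m³.
(x−vt)²/(4Dt) = (-3.48)²/(4 × 0.023 × 470) = 0.2801; exp(−0.2801) = 0.7557.
C = 0.1992 × 0.7557 = 0.151 kg/m³.

0.151 kg/m³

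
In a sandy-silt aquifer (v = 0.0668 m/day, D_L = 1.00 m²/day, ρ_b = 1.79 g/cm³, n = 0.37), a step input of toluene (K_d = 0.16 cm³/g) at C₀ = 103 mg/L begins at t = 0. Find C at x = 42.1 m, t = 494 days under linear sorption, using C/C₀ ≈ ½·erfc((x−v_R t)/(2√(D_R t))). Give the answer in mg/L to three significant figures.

16.4 mg/L

Retardation factor R = 1 + ρ_b·K_d/n = 1 + 1.79 × 0.16/0.37 = 1.774.
Sorption retards both mechanisms: v_R = v/R = 0.03766 m/day, D_R = D/R = 0.5637 m²/day.
v_R·t = 0.03766 × 494 = 18.60404 m; 2√(D_R t) = 33.37 m; argument = (42.1 − 18.60404)/33.37 = 0.7041.
C = C₀ × ½·erfc(0.7041) = 103 × 0.1597 = 16.4 mg/L.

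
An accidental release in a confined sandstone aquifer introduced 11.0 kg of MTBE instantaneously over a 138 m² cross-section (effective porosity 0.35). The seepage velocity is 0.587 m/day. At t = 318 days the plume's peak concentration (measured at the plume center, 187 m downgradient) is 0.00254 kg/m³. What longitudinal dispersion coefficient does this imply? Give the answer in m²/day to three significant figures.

At the plume center C_max = M/(n_e·A·√(4πDt)), so D = M²/(4πt·(n_e·A·C_max)²).
n_e·A·C_max = 0.35 × 138 × 0.00254 = 0.1227 kg/m.
D = 11.0²/(4π × 318 × 0.1227²) = 2.01 m²/day.

2.01 m²/day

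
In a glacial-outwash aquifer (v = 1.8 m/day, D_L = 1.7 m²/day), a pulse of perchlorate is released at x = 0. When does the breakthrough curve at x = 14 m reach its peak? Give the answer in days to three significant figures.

For the 1D instantaneous-source solution, setting ∂C/∂t = 0 at fixed x gives v²t² + 2Dt − x² = 0, so t = (√(D² + v²x²) − D)/v².
√(D² + v²x²) = √(1.7² + 1.8² × 14²) = 25.26; v² = 3.24.
t = (25.26 − 1.7)/3.24 = 7.27 days (vs. the pure-advection estimate x/v = 7.78 d).

7.27 days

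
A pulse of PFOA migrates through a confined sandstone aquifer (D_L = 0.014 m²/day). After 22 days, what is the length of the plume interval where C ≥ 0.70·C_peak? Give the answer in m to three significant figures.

The plume is Gaussian with σ = √(2Dt) = √(2 × 0.014 × 22) = 0.7849 m.
C/C_peak = exp(−Δx²/(2σ²)) = 0.70 ⇒ Δx = σ·√(−2 ln 0.70) = 0.7849 × 0.8446 = 0.6629 m.
Width = 2Δx = 1.33 m.

1.33 m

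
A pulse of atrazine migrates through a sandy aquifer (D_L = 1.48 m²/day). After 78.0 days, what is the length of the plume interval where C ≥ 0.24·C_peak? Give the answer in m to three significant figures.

51.3 m

The plume is Gaussian with σ = √(2Dt) = √(2 × 1.48 × 78.0) = 15.19 m.
C/C_peak = exp(−Δx²/(2σ²)) = 0.24 ⇒ Δx = σ·√(−2 ln 0.24) = 15.19 × 1.689 = 25.66 m.
Width = 2Δx = 51.3 m.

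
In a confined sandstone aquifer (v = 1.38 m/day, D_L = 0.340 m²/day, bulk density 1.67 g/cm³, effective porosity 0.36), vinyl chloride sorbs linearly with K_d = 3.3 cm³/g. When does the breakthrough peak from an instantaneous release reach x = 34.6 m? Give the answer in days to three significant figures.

406 days

Retardation factor R = 1 + ρ_b·K_d/n = 1 + 1.67 × 3.3/0.36 = 16.31.
Sorption retards both mechanisms: v_R = v/R = 0.08461 m/day, D_R = D/R = 0.02085 m²/day.
Peak time from v_R²t² + 2D_R t − x² = 0: t = (√(D_R² + v_R²x²) − D_R)/v_R².
√(D_R² + v_R²x²) = √(0.02085² + 0.08461² × 34.6²) = 2.928; v_R² = 0.007159.
t = (2.928 − 0.02085)/0.007159 = 406 days.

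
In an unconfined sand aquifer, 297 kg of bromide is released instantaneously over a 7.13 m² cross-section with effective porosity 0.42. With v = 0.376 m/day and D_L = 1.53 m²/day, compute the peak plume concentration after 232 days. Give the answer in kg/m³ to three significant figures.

The peak of an instantaneous 1D plume sits at x = vt; there the Gaussian factor is 1 and C_max = M/(n_e·A·√(4πDt)), where n_e·A is the pore area the mass is dissolved in.
√(4πDt) = √(4π × 1.53 × 232) = 66.79 m, so C_max = 297/(0.42 × 7.13 × 66.79) = 1.48 kg/m³.

1.48 kg/m³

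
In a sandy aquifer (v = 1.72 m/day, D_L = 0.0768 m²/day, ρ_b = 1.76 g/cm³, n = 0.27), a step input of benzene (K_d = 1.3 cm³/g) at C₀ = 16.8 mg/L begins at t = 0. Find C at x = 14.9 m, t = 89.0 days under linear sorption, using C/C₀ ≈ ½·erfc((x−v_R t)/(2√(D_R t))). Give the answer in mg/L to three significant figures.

Retardation factor R = 1 + ρ_b·K_d/n = 1 + 1.76 × 1.3/0.27 = 9.474.
Sorption retards both mechanisms: v_R = v/R = 0.1815 m/day, D_R = D/R = 0.008106 m²/day.
v_R·t = 0.1815 × 89.0 = 16.1535 m; 2√(D_R t) = 1.699 m; argument = (14.9 − 16.1535)/1.699 = -0.7378.
C = C₀ × ½·erfc(-0.7378) = 16.8 × 0.8516 = 14.3 mg/L.

14.3 mg/L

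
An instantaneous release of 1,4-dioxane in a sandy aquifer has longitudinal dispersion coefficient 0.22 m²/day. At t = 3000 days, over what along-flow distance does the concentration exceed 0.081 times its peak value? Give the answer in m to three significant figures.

The plume is Gaussian with σ = √(2Dt) = √(2 × 0.22 × 3000) = 36.33 m.
C/C_peak = exp(−Δx²/(2σ²)) = 0.081 ⇒ Δx = σ·√(−2 ln 0.081) = 36.33 × 2.242 = 81.45 m.
Width = 2Δx = 163 m.

163 m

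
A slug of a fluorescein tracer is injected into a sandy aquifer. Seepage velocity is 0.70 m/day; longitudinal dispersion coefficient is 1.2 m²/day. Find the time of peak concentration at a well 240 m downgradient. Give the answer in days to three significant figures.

For the 1D instantaneous-source solution, setting ∂C/∂t = 0 at fixed x gives v²t² + 2Dt − x² = 0, so t = (√(D² + v²x²) − D)/v².
√(D² + v²x²) = √(1.2² + 0.70² × 240²) = 168.0; v² = 0.49.
t = (168.0 − 1.2)/0.49 = 340 days (vs. the pure-advection estimate x/v = 343 d).

340 days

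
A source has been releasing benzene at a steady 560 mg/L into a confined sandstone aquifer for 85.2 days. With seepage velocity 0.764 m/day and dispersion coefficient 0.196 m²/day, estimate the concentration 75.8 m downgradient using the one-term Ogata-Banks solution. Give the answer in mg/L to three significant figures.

For a continuous step input, C/C₀ ≈ ½·erfc((x−vt)/(2√(Dt))).
vt = 0.764 × 85.2 = 65.0928 m and 2√(Dt) = 2√(0.196 × 85.2) = 8.173 m.
Argument (x−vt)/(2√(Dt)) = (75.8 − 65.0928)/8.173 = 1.310; ½·erfc(1.310) = 0.03197.
C = 560 × 0.03197 = 17.9 mg/L.

17.9 mg/L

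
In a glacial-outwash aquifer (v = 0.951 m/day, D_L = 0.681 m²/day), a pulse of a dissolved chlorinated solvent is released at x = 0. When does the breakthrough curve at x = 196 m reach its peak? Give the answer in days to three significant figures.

For the 1D instantaneous-source solution, setting ∂C/∂t = 0 at fixed x gives v²t² + 2Dt − x² = 0, so t = (√(D² + v²x²) − D)/v².
√(D² + v²x²) = √(0.681² + 0.951² × 196²) = 186.4; v² = 0.904401.
t = (186.4 − 0.681)/0.904401 = 205 days (vs. the pure-advection estimate x/v = 206 d).

205 days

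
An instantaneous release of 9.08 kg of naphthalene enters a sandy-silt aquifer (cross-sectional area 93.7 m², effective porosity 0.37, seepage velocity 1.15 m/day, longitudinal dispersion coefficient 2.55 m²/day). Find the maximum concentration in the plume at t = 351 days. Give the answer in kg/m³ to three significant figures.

0.00247 kg/m³

The peak of an instantaneous 1D plume sits at x = vt; there the Gaussian factor is 1 and C_max = M/(n_e·A·√(4πDt)), where n_e·A is the pore area the mass is dissolved in.
√(4πDt) = √(4π × 2.55 × 351) = 106.1 m, so C_max = 9.08/(0.37 × 93.7 × 106.1) = 0.00247 kg/m³.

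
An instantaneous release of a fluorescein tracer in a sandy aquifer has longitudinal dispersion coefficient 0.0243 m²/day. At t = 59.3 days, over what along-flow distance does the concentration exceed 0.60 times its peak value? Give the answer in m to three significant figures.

3.43 m

The plume is Gaussian with σ = √(2Dt) = √(2 × 0.0243 × 59.3) = 1.698 m.
C/C_peak = exp(−Δx²/(2σ²)) = 0.60 ⇒ Δx = σ·√(−2 ln 0.60) = 1.698 × 1.011 = 1.717 m.
Width = 2Δx = 3.43 m.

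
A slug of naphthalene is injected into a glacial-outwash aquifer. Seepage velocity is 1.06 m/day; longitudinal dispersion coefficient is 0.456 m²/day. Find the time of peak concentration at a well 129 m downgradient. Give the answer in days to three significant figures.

For the 1D instantaneous-source solution, setting ∂C/∂t = 0 at fixed x gives v²t² + 2Dt − x² = 0, so t = (√(D² + v²x²) − D)/v².
√(D² + v²x²) = √(0.456² + 1.06² × 129²) = 136.7; v² = 1.1236.
t = (136.7 − 0.456)/1.1236 = 121 days (vs. the pure-advection estimate x/v = 122 d).

121 days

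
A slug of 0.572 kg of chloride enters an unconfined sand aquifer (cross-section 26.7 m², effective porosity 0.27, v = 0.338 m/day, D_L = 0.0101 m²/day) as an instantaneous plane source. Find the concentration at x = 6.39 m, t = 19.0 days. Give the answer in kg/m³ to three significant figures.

0.0510 kg/m³

For an instantaneous plane source, C(x,t) = M/(n_e·A·√(4πDt)) · exp(−(x−vt)²/(4Dt)), with n_e·A the pore (flow) area.
Plume center vt = 0.338 × 19.0 = 6.422 m, so the well at 6.39 m is 0.032 m upgradient of the peak.
√(4πDt) = 1.553 m, giving peak height M/(n_e·A·√(4πDt)) = 0.572/(0.27 × 26.7 × 1.553) = 0.05109 kg/m³.
(x−vt)²/(4Dt) = (-0.032)²/(4 × 0.0101 × 19.0) = 0.001334; exp(−0.001334) = 0.9987.
C = 0.05109 × 0.9987 = 0.0510 kg/m³.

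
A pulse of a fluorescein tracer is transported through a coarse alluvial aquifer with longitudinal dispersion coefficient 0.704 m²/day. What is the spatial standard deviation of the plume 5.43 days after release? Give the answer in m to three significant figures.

2.77 m

Dispersive spreading gives a Gaussian with σ² = 2Dt; advection only shifts the center.
σ = √(2 × 0.704 × 5.43) = 2.77 m.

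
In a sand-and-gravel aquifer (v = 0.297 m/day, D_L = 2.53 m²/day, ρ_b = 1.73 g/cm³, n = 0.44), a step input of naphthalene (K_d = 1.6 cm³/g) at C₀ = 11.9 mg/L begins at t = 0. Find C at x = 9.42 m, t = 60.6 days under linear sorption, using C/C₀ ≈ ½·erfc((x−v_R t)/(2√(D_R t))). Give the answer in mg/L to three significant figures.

Retardation factor R = 1 + ρ_b·K_d/n = 1 + 1.73 × 1.6/0.44 = 7.291.
Sorption retards both mechanisms: v_R = v/R = 0.04074 m/day, D_R = D/R = 0.3470 m²/day.
v_R·t = 0.04074 × 60.6 = 2.468844 m; 2√(D_R t) = 9.171 m; argument = (9.42 − 2.468844)/9.171 = 0.7579.
C = C₀ × ½·erfc(0.7579) = 11.9 × 0.1419 = 1.69 mg/L.

1.69 mg/L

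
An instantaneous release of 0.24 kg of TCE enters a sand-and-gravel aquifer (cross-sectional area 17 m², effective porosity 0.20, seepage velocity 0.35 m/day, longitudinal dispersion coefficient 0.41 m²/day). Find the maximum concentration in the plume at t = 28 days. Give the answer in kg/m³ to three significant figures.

The peak of an instantaneous 1D plume sits at x = vt; there the Gaussian factor is 1 and C_max = M/(n_e·A·√(4πDt)), where n_e·A is the pore area the mass is dissolved in.
√(4πDt) = √(4π × 0.41 × 28) = 12.01 m, so C_max = 0.24/(0.20 × 17 × 12.01) = 0.00588 kg/m³.

0.00588 kg/m³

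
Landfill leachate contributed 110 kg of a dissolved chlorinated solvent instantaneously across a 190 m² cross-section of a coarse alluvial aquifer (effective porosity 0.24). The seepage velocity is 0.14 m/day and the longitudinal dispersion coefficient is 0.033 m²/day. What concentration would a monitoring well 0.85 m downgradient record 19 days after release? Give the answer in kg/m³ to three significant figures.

0.233 kg/m³

For an instantaneous plane source, C(x,t) = M/(n_e·A·√(4πDt)) · exp(−(x−vt)²/(4Dt)), with n_e·A the pore (flow) area.
Plume center vt = 0.14 × 19 = 2.66 m, so the well at 0.85 m is 1.81 m upgradient of the peak.
√(4πDt) = 2.807 m, giving peak height M/(n_e·A·√(4πDt)) = 110/(0.24 × 190 × 2.807) = 0.8594 kg/m³.
(x−vt)²/(4Dt) = (-1.81)²/(4 × 0.033 × 19) = 1.306; exp(−1.306) = 0.2709.
C = 0.8594 × 0.2709 = 0.233 kg/m³.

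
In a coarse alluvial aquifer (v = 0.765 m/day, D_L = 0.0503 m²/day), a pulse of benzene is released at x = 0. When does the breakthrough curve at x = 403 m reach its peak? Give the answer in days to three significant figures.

527 days

For the 1D instantaneous-source solution, setting ∂C/∂t = 0 at fixed x gives v²t² + 2Dt − x² = 0, so t = (√(D² + v²x²) − D)/v².
√(D² + v²x²) = √(0.0503² + 0.765² × 403²) = 308.3; v² = 0.585225.
t = (308.3 − 0.0503)/0.585225 = 527 days (vs. the pure-advection estimate x/v = 527 d).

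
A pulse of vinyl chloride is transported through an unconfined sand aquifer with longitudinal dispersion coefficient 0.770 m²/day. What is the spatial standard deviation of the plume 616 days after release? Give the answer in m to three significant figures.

30.8 m

Dispersive spreading gives a Gaussian with σ² = 2Dt; advection only shifts the center.
σ = √(2 × 0.770 × 616) = 30.8 m.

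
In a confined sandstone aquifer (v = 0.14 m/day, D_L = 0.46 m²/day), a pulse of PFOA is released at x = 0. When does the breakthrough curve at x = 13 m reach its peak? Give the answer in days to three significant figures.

For the 1D instantaneous-source solution, setting ∂C/∂t = 0 at fixed x gives v²t² + 2Dt − x² = 0, so t = (√(D² + v²x²) − D)/v².
√(D² + v²x²) = √(0.46² + 0.14² × 13²) = 1.877; v² = 0.0196.
t = (1.877 − 0.46)/0.0196 = 72.3 days (vs. the pure-advection estimate x/v = 92.9 d).

72.3 days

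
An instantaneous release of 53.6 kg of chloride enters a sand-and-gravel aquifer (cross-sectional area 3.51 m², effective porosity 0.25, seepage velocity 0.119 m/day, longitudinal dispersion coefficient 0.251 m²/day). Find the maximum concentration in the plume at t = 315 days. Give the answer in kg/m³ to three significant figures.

The peak of an instantaneous 1D plume sits at x = vt; there the Gaussian factor is 1 and C_max = M/(n_e·A·√(4πDt)), where n_e·A is the pore area the mass is dissolved in.
√(4πDt) = √(4π × 0.251 × 315) = 31.52 m, so C_max = 53.6/(0.25 × 3.51 × 31.52) = 1.94 kg/m³.

1.94 kg/m³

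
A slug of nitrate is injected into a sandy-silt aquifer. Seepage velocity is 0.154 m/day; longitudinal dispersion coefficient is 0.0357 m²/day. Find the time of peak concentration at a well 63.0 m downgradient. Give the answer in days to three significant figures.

For the 1D instantaneous-source solution, setting ∂C/∂t = 0 at fixed x gives v²t² + 2Dt − x² = 0, so t = (√(D² + v²x²) − D)/v².
√(D² + v²x²) = √(0.0357² + 0.154² × 63.0²) = 9.702; v² = 0.023716.
t = (9.702 − 0.0357)/0.023716 = 408 days (vs. the pure-advection estimate x/v = 409 d).

408 days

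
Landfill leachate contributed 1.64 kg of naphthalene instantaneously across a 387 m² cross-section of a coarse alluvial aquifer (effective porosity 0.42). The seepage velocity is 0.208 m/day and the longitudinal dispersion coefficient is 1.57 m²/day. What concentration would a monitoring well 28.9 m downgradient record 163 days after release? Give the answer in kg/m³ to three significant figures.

0.000174 kg/m³

For an instantaneous plane source, C(x,t) = M/(n_e·A·√(4πDt)) · exp(−(x−vt)²/(4Dt)), with n_e·A the pore (flow) area.
Plume center vt = 0.208 × 163 = 33.904 m, so the well at 28.9 m is 5.004 m upgradient of the peak.
√(4πDt) = 56.71 m, giving peak height M/(n_e·A·√(4πDt)) = 1.64/(0.42 × 387 × 56.71) = 0.0001779 kg/m³.
(x−vt)²/(4Dt) = (-5.004)²/(4 × 1.57 × 163) = 0.02446; exp(−0.02446) = 0.9758.
C = 0.0001779 × 0.9758 = 0.000174 kg/m³.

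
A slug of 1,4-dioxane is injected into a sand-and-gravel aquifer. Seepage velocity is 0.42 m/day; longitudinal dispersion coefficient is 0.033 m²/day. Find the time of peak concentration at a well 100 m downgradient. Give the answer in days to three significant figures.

238 days

For the 1D instantaneous-source solution, setting ∂C/∂t = 0 at fixed x gives v²t² + 2Dt − x² = 0, so t = (√(D² + v²x²) − D)/v².
√(D² + v²x²) = √(0.033² + 0.42² × 100²) = 42.00; v² = 0.1764.
t = (42.00 − 0.033)/0.1764 = 238 days (vs. the pure-advection estimate x/v = 238 d).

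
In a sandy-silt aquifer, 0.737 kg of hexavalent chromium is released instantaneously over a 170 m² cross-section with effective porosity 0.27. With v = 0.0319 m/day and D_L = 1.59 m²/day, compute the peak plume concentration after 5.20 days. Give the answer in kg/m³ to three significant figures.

0.00158 kg/m³

The peak of an instantaneous 1D plume sits at x = vt; there the Gaussian factor is 1 and C_max = M/(n_e·A·√(4πDt)), where n_e·A is the pore area the mass is dissolved in.
√(4πDt) = √(4π × 1.59 × 5.20) = 10.19 m, so C_max = 0.737/(0.27 × 170 × 10.19) = 0.00158 kg/m³.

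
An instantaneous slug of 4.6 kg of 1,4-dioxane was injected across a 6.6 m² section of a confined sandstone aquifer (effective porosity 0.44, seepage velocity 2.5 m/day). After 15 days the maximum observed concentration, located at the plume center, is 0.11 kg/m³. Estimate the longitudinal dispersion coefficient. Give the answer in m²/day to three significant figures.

1.10 m²/day

At the plume center C_max = M/(n_e·A·√(4πDt)), so D = M²/(4πt·(n_e·A·C_max)²).
n_e·A·C_max = 0.44 × 6.6 × 0.11 = 0.3194 kg/m.
D = 4.6²/(4π × 15 × 0.3194²) = 1.10 m²/day.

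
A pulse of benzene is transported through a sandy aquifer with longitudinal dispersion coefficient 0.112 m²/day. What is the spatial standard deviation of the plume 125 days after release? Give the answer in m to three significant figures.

Dispersive spreading gives a Gaussian with σ² = 2Dt; advection only shifts the center.
σ = √(2 × 0.112 × 125) = 5.29 m.

5.29 m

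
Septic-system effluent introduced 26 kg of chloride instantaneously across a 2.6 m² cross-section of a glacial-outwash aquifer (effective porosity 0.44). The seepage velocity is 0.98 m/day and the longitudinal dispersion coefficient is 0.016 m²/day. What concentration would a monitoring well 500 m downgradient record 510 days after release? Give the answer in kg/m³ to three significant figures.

For an instantaneous plane source, C(x,t) = M/(n_e·A·√(4πDt)) · exp(−(x−vt)²/(4Dt)), with n_e·A the pore (flow) area.
Plume center vt = 0.98 × 510 = 499.8 m, so the well at 500 m is 0.2 m downgradient of the peak.
√(4πDt) = 10.13 m, giving peak height M/(n_e·A·√(4πDt)) = 26/(0.44 × 2.6 × 10.13) = 2.244 kg/m³.
(x−vt)²/(4Dt) = (0.2)²/(4 × 0.016 × 510) = 0.001225; exp(−0.001225) = 0.9988.
C = 2.244 × 0.9988 = 2.24 kg/m³.

2.24 kg/m³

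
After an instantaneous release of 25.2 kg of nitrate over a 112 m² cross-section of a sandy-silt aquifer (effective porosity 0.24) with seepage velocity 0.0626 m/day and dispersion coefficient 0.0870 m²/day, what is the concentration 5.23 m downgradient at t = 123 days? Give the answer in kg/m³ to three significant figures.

0.0701 kg/m³

For an instantaneous plane source, C(x,t) = M/(n_e·A·√(4πDt)) · exp(−(x−vt)²/(4Dt)), with n_e·A the pore (flow) area.
Plume center vt = 0.0626 × 123 = 7.6998 m, so the well at 5.23 m is 2.4698 m upgradient of the peak.
√(4πDt) = 11.60 m, giving peak height M/(n_e·A·√(4πDt)) = 25.2/(0.24 × 112 × 11.60) = 0.08082 kg/m³.
(x−vt)²/(4Dt) = (-2.4698)²/(4 × 0.0870 × 123) = 0.1425; exp(−0.1425) = 0.8672.
C = 0.08082 × 0.8672 = 0.0701 kg/m³.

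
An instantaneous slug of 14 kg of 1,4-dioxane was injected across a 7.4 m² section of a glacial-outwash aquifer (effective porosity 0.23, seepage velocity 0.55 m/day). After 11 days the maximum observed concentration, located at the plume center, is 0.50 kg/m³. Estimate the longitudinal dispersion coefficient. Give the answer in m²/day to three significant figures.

1.96 m²/day

At the plume center C_max = M/(n_e·A·√(4πDt)), so D = M²/(4πt·(n_e·A·C_max)²).
n_e·A·C_max = 0.23 × 7.4 × 0.50 = 0.8510 kg/m.
D = 14²/(4π × 11 × 0.8510²) = 1.96 m²/day.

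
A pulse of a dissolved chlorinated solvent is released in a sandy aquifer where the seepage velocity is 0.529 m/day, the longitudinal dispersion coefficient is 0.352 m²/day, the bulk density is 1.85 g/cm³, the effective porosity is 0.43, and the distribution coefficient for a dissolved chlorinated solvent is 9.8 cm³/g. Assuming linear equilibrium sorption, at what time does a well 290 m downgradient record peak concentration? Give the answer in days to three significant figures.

Retardation factor R = 1 + ρ_b·K_d/n = 1 + 1.85 × 9.8/0.43 = 43.16.
Sorption retards both mechanisms: v_R = v/R = 0.01226 m/day, D_R = D/R = 0.008156 m²/day.
Peak time from v_R²t² + 2D_R t − x² = 0: t = (√(D_R² + v_R²x²) − D_R)/v_R².
√(D_R² + v_R²x²) = √(0.008156² + 0.01226² × 290²) = 3.555; v_R² = 0.0001503.
t = (3.555 − 0.008156)/0.0001503 = 23600 days.

23600 days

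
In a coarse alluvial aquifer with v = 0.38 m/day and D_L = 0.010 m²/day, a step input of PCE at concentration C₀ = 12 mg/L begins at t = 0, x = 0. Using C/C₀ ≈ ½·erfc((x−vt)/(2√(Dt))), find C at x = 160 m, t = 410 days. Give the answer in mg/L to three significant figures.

0.855 mg/L

For a continuous step input, C/C₀ ≈ ½·erfc((x−vt)/(2√(Dt))).
vt = 0.38 × 410 = 155.8 m and 2√(Dt) = 2√(0.010 × 410) = 4.050 m.
Argument (x−vt)/(2√(Dt)) = (160 − 155.8)/4.050 = 1.037; ½·erfc(1.037) = 0.07125.
C = 12 × 0.07125 = 0.855 mg/L.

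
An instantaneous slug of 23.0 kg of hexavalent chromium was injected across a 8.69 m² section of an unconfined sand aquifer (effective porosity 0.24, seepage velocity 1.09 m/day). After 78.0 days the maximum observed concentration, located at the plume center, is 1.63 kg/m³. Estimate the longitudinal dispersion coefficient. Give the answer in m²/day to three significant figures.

At the plume center C_max = M/(n_e·A·√(4πDt)), so D = M²/(4πt·(n_e·A·C_max)²).
n_e·A·C_max = 0.24 × 8.69 × 1.63 = 3.400 kg/m.
D = 23.0²/(4π × 78.0 × 3.400²) = 0.0467 m²/day.

0.0467 m²/day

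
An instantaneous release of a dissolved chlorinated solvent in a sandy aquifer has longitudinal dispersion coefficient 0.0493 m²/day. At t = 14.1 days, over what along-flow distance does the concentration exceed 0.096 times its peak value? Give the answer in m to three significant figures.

5.11 m

The plume is Gaussian with σ = √(2Dt) = √(2 × 0.0493 × 14.1) = 1.179 m.
C/C_peak = exp(−Δx²/(2σ²)) = 0.096 ⇒ Δx = σ·√(−2 ln 0.096) = 1.179 × 2.165 = 2.553 m.
Width = 2Δx = 5.11 m.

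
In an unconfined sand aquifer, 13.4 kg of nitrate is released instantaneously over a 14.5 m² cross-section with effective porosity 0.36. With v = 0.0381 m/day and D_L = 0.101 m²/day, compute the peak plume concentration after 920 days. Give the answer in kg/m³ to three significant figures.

0.0751 kg/m³

The peak of an instantaneous 1D plume sits at x = vt; there the Gaussian factor is 1 and C_max = M/(n_e·A·√(4πDt)), where n_e·A is the pore area the mass is dissolved in.
√(4πDt) = √(4π × 0.101 × 920) = 34.17 m, so C_max = 13.4/(0.36 × 14.5 × 34.17) = 0.0751 kg/m³.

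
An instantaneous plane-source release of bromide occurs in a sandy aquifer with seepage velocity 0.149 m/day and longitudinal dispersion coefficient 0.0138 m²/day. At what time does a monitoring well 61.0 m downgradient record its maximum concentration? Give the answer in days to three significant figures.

For the 1D instantaneous-source solution, setting ∂C/∂t = 0 at fixed x gives v²t² + 2Dt − x² = 0, so t = (√(D² + v²x²) − D)/v².
√(D² + v²x²) = √(0.0138² + 0.149² × 61.0²) = 9.089; v² = 0.022201.
t = (9.089 − 0.0138)/0.022201 = 409 days (vs. the pure-advection estimate x/v = 409 d).

409 days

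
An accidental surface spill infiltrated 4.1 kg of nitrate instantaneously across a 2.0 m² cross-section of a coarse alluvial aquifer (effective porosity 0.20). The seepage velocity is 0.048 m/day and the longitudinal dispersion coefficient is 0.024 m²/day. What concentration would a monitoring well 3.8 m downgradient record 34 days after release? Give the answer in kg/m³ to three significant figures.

For an instantaneous plane source, C(x,t) = M/(n_e·A·√(4πDt)) · exp(−(x−vt)²/(4Dt)), with n_e·A the pore (flow) area.
Plume center vt = 0.048 × 34 = 1.632 m, so the well at 3.8 m is 2.168 m downgradient of the peak.
√(4πDt) = 3.202 m, giving peak height M/(n_e·A·√(4πDt)) = 4.1/(0.20 × 2.0 × 3.202) = 3.201 kg/m³.
(x−vt)²/(4Dt) = (2.168)²/(4 × 0.024 × 34) = 1.440; exp(−1.440) = 0.2369.
C = 3.201 × 0.2369 = 0.758 kg/m³.

0.758 kg/m³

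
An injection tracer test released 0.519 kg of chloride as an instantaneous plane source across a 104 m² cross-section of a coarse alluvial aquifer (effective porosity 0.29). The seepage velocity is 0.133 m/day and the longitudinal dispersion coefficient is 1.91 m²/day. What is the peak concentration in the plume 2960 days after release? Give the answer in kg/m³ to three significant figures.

6.46e-05 kg/m³

The peak of an instantaneous 1D plume sits at x = vt; there the Gaussian factor is 1 and C_max = M/(n_e·A·√(4πDt)), where n_e·A is the pore area the mass is dissolved in.
√(4πDt) = √(4π × 1.91 × 2960) = 266.5 m, so C_max = 0.519/(0.29 × 104 × 266.5) = 6.46e-05 kg/m³.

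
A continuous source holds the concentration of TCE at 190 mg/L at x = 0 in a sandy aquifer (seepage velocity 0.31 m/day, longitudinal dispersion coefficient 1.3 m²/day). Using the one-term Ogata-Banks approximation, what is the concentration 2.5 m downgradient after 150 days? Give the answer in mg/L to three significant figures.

188 mg/L

For a continuous step input, C/C₀ ≈ ½·erfc((x−vt)/(2√(Dt))).
vt = 0.31 × 150 = 46.5 m and 2√(Dt) = 2√(1.3 × 150) = 27.93 m.
Argument (x−vt)/(2√(Dt)) = (2.5 − 46.5)/27.93 = -1.575; ½·erfc(-1.575) = 0.9870.
C = 190 × 0.9870 = 188 mg/L.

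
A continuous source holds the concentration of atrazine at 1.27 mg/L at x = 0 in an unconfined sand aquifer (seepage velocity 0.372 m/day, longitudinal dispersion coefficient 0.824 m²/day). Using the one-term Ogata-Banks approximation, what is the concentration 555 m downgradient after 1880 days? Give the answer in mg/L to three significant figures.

For a continuous step input, C/C₀ ≈ ½·erfc((x−vt)/(2√(Dt))).
vt = 0.372 × 1880 = 699.36 m and 2√(Dt) = 2√(0.824 × 1880) = 78.72 m.
Argument (x−vt)/(2√(Dt)) = (555 − 699.36)/78.72 = -1.834; ½·erfc(-1.834) = 0.9953.
C = 1.27 × 0.9953 = 1.26 mg/L.

1.26 mg/L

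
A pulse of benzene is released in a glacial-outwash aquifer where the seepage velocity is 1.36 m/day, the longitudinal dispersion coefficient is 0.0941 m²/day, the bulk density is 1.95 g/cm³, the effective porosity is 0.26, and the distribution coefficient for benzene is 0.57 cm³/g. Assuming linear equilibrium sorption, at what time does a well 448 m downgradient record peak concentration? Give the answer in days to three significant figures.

1740 days

Retardation factor R = 1 + ρ_b·K_d/n = 1 + 1.95 × 0.57/0.26 = 5.275.
Sorption retards both mechanisms: v_R = v/R = 0.2578 m/day, D_R = D/R = 0.01784 m²/day.
Peak time from v_R²t² + 2D_R t − x² = 0: t = (√(D_R² + v_R²x²) − D_R)/v_R².
√(D_R² + v_R²x²) = √(0.01784² + 0.2578² × 448²) = 115.5; v_R² = 0.06646.
t = (115.5 − 0.01784)/0.06646 = 1740 days.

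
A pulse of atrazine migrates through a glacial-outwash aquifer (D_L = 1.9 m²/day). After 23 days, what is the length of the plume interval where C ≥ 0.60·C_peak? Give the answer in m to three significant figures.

The plume is Gaussian with σ = √(2Dt) = √(2 × 1.9 × 23) = 9.349 m.
C/C_peak = exp(−Δx²/(2σ²)) = 0.60 ⇒ Δx = σ·√(−2 ln 0.60) = 9.349 × 1.011 = 9.452 m.
Width = 2Δx = 18.9 m.

18.9 m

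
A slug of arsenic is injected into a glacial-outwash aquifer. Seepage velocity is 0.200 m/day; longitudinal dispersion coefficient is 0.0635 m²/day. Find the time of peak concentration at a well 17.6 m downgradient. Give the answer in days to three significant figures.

For the 1D instantaneous-source solution, setting ∂C/∂t = 0 at fixed x gives v²t² + 2Dt − x² = 0, so t = (√(D² + v²x²) − D)/v².
√(D² + v²x²) = √(0.0635² + 0.200² × 17.6²) = 3.521; v² = 0.04.
t = (3.521 − 0.0635)/0.04 = 86.4 days (vs. the pure-advection estimate x/v = 88.0 d).

86.4 days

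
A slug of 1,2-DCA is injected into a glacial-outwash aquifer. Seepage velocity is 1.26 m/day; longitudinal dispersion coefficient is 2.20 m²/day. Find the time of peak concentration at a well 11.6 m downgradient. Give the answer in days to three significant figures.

For the 1D instantaneous-source solution, setting ∂C/∂t = 0 at fixed x gives v²t² + 2Dt − x² = 0, so t = (√(D² + v²x²) − D)/v².
√(D² + v²x²) = √(2.20² + 1.26² × 11.6²) = 14.78; v² = 1.5876.
t = (14.78 − 2.20)/1.5876 = 7.92 days (vs. the pure-advection estimate x/v = 9.21 d).

7.92 days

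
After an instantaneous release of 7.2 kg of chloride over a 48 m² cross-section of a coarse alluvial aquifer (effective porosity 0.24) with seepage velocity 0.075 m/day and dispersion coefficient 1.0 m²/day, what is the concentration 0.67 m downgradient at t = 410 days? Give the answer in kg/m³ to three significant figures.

0.00502 kg/m³

For an instantaneous plane source, C(x,t) = M/(n_e·A·√(4πDt)) · exp(−(x−vt)²/(4Dt)), with n_e·A the pore (flow) area.
Plume center vt = 0.075 × 410 = 30.75 m, so the well at 0.67 m is 30.08 m upgradient of the peak.
√(4πDt) = 71.78 m, giving peak height M/(n_e·A·√(4πDt)) = 7.2/(0.24 × 48 × 71.78) = 0.008707 kg/m³.
(x−vt)²/(4Dt) = (-30.08)²/(4 × 1.0 × 410) = 0.5517; exp(−0.5517) = 0.5760.
C = 0.008707 × 0.5760 = 0.00502 kg/m³.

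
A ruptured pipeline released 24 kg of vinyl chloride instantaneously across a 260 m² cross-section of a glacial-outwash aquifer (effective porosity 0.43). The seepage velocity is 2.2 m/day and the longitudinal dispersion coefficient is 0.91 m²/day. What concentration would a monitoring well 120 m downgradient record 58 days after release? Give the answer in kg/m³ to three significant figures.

For an instantaneous plane source, C(x,t) = M/(n_e·A·√(4πDt)) · exp(−(x−vt)²/(4Dt)), with n_e·A the pore (flow) area.
Plume center vt = 2.2 × 58 = 127.6 m, so the well at 120 m is 7.6 m upgradient of the peak.
√(4πDt) = 25.75 m, giving peak height M/(n_e·A·√(4πDt)) = 24/(0.43 × 260 × 25.75) = 0.008337 kg/m³.
(x−vt)²/(4Dt) = (-7.6)²/(4 × 0.91 × 58) = 0.2736; exp(−0.2736) = 0.7606.
C = 0.008337 × 0.7606 = 0.00634 kg/m³.

0.00634 kg/m³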